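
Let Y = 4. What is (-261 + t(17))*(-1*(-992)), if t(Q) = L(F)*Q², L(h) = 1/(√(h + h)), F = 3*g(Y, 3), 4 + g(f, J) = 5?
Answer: -258912 + 143344*√6/3 ≈ -1.4187e+5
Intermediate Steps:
g(f, J) = 1 (g(f, J) = -4 + 5 = 1)
F = 3 (F = 3*1 = 3)
L(h) = √2/(2*√h) (L(h) = 1/(√(2*h)) = 1/(√2*√h) = √2/(2*√h))
t(Q) = √6*Q²/6 (t(Q) = (√2/(2*√3))*Q² = (√2*(√3/3)/2)*Q² = (√6/6)*Q² = √6*Q²/6)
(-261 + t(17))*(-1*(-992)) = (-261 + (⅙)*√6*17²)*(-1*(-992)) = (-261 + (⅙)*√6*289)*992 = (-261 + 289*√6/6)*992 = -258912 + 143344*√6/3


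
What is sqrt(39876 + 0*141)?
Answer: 2*sqrt(9969) ≈ 199.69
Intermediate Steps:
sqrt(39876 + 0*141) = sqrt(39876 + 0) = sqrt(39876) = 2*sqrt(9969)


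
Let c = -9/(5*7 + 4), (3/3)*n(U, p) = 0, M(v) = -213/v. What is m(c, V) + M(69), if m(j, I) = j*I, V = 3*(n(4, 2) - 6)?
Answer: 319/299 ≈ 1.0669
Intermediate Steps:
n(U, p) = 0
V = -18 (V = 3*(0 - 6) = 3*(-6) = -18)
c = -3/13 (c = -9/(35 + 4) = -9/39 = -9*1/39 = -3/13 ≈ -0.23077)
m(j, I) = I*j
m(c, V) + M(69) = -18*(-3/13) - 213/69 = 54/13 - 213*1/69 = 54/13 - 71/23 = 319/299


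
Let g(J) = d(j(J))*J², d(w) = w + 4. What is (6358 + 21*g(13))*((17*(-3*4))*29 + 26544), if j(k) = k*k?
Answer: 12796270380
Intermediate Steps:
j(k) = k²
d(w) = 4 + w
g(J) = J²*(4 + J²) (g(J) = (4 + J²)*J² = J²*(4 + J²))
(6358 + 21*g(13))*((17*(-3*4))*29 + 26544) = (6358 + 21*(13²*(4 + 13²)))*((17*(-3*4))*29 + 26544) = (6358 + 21*(169*(4 + 169)))*((17*(-12))*29 + 26544) = (6358 + 21*(169*173))*(-204*29 + 26544) = (6358 + 21*29237)*(-5916 + 26544) = (6358 + 613977)*20628 = 620335*20628 = 12796270380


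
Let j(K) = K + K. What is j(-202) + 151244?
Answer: 150840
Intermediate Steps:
j(K) = 2*K
j(-202) + 151244 = 2*(-202) + 151244 = -404 + 151244 = 150840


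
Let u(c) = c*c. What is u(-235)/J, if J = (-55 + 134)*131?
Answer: 55225/10349 ≈ 5.3363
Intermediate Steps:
u(c) = c²
J = 10349 (J = 79*131 = 10349)
u(-235)/J = (-235)²/10349 = 55225*(1/10349) = 55225/10349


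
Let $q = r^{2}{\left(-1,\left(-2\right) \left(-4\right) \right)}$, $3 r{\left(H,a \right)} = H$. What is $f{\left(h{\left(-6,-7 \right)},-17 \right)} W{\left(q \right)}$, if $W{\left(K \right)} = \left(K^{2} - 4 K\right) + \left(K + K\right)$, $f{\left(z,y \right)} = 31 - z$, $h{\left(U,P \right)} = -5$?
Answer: $- \frac{68}{9} \approx -7.5556$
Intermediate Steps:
$r{\left(H,a \right)} = \frac{H}{3}$
$q = \frac{1}{9}$ ($q = \left(\frac{1}{3} \left(-1\right)\right)^{2} = \left(- \frac{1}{3}\right)^{2} = \frac{1}{9} \approx 0.11111$)
$W{\left(K \right)} = K^{2} - 2 K$ ($W{\left(K \right)} = \left(K^{2} - 4 K\right) + 2 K = K^{2} - 2 K$)
$f{\left(h{\left(-6,-7 \right)},-17 \right)} W{\left(q \right)} = \left(31 - -5\right) \frac{-2 + \frac{1}{9}}{9} = \left(31 + 5\right) \frac{1}{9} \left(- \frac{17}{9}\right) = 36 \left(- \frac{17}{81}\right) = - \frac{68}{9}$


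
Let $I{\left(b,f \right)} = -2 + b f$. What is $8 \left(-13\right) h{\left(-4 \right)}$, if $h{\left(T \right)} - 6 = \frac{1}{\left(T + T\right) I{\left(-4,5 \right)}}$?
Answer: $- \frac{13741}{22} \approx -624.59$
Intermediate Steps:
$h{\left(T \right)} = 6 - \frac{1}{44 T}$ ($h{\left(T \right)} = 6 + \frac{1}{\left(T + T\right) \left(-2 - 20\right)} = 6 + \frac{1}{2 T \left(-2 - 20\right)} = 6 + \frac{1}{2 T \left(-22\right)} = 6 + \frac{1}{\left(-44\right) T} = 6 - \frac{1}{44 T}$)
$8 \left(-13\right) h{\left(-4 \right)} = 8 \left(-13\right) \left(6 - \frac{1}{44 \left(-4\right)}\right) = - 104 \left(6 - - \frac{1}{176}\right) = - 104 \left(6 + \frac{1}{176}\right) = \left(-104\right) \frac{1057}{176} = - \frac{13741}{22}$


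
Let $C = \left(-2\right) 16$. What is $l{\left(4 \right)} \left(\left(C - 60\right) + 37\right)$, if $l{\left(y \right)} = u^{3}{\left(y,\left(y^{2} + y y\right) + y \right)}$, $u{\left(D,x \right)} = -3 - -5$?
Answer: $-440$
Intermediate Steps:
$u{\left(D,x \right)} = 2$ ($u{\left(D,x \right)} = -3 + 5 = 2$)
$C = -32$
$l{\left(y \right)} = 8$ ($l{\left(y \right)} = 2^{3} = 8$)
$l{\left(4 \right)} \left(\left(C - 60\right) + 37\right) = 8 \left(\left(-32 - 60\right) + 37\right) = 8 \left(-92 + 37\right) = 8 \left(-55\right) = -440$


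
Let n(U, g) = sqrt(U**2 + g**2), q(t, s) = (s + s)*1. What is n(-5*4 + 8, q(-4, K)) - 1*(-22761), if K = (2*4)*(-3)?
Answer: 22761 + 12*sqrt(17) ≈ 22810.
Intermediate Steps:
K = -24 (K = 8*(-3) = -24)
q(t, s) = 2*s (q(t, s) = (2*s)*1 = 2*s)
n(-5*4 + 8, q(-4, K)) - 1*(-22761) = sqrt((-5*4 + 8)**2 + (2*(-24))**2) - 1*(-22761) = sqrt((-20 + 8)**2 + (-48)**2) + 22761 = sqrt((-12)**2 + 2304) + 22761 = sqrt(144 + 2304) + 22761 = sqrt(2448) + 22761 = 12*sqrt(17) + 22761 = 22761 + 12*sqrt(17)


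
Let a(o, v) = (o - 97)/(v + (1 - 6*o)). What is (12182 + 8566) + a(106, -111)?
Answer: 15477999/746 ≈ 20748.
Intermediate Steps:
a(o, v) = (-97 + o)/(1 + v - 6*o)
(12182 + 8566) + a(106, -111) = (12182 + 8566) + (-97 + 106)/(1 - 111 - 6*106) = 20748 + 9/(1 - 111 - 636) = 20748 + 9/(-746) = 20748 - 1/746*9 = 20748 - 9/746 = 15477999/746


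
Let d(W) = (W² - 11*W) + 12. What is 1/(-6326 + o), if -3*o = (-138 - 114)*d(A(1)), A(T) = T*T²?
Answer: -1/6158 ≈ -0.00016239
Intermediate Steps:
A(T) = T³
d(W) = 12 + W² - 11*W
o = 168 (o = -(-138 - 114)*(12 + (1³)² - 11*1³)/3 = -(-84)*(12 + 1² - 11*1) = -(-84)*(12 + 1 - 11) = -(-84)*2 = -⅓*(-504) = 168)
1/(-6326 + o) = 1/(-6326 + 168) = 1/(-6158) = -1/6158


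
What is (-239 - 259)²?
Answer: 248004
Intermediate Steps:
(-239 - 259)² = (-498)² = 248004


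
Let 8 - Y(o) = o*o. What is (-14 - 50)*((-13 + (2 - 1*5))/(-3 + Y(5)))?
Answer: -256/5 ≈ -51.200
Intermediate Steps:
Y(o) = 8 - o² (Y(o) = 8 - o*o = 8 - o²)
(-14 - 50)*((-13 + (2 - 1*5))/(-3 + Y(5))) = (-14 - 50)*((-13 + (2 - 1*5))/(-3 + (8 - 1*5²))) = -64*(-13 + (2 - 5))/(-3 + (8 - 1*25)) = -64*(-13 - 3)/(-3 + (8 - 25)) = -(-1024)/(-3 - 17) = -(-1024)/(-20) = -(-1024)*(-1)/20 = -64*⅘ = -256/5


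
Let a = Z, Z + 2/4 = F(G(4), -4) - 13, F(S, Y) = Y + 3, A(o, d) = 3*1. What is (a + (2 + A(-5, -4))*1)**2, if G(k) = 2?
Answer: 361/4 ≈ 90.250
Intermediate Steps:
A(o, d) = 3
F(S, Y) = 3 + Y
Z = -29/2 (Z = -1/2 + ((3 - 4) - 13) = -1/2 + (-1 - 13) = -1/2 - 14 = -29/2 ≈ -14.500)
a = -29/2 ≈ -14.500
(a + (2 + A(-5, -4))*1)**2 = (-29/2 + (2 + 3)*1)**2 = (-29/2 + 5*1)**2 = (-29/2 + 5)**2 = (-19/2)**2 = 361/4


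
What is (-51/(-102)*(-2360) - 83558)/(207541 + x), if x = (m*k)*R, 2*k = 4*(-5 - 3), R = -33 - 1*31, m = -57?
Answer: -84738/149173 ≈ -0.56805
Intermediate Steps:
R = -64 (R = -33 - 31 = -64)
k = -16 (k = (4*(-5 - 3))/2 = (4*(-8))/2 = (½)*(-32) = -16)
x = -58368 (x = -57*(-16)*(-64) = 912*(-64) = -58368)
(-51/(-102)*(-2360) - 83558)/(207541 + x) = (-51/(-102)*(-2360) - 83558)/(207541 - 58368) = (-51*(-1/102)*(-2360) - 83558)/149173 = ((½)*(-2360) - 83558)*(1/149173) = (-1180 - 83558)*(1/149173) = -84738*1/149173 = -84738/149173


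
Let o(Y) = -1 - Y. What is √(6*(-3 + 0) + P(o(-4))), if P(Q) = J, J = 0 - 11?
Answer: I*√29 ≈ 5.3852*I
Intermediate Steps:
J = -11
P(Q) = -11
√(6*(-3 + 0) + P(o(-4))) = √(6*(-3 + 0) - 11) = √(6*(-3) - 11) = √(-18 - 11) = √(-29) = I*√29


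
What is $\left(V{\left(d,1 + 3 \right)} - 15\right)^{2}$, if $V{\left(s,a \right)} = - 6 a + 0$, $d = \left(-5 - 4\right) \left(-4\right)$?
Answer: $1521$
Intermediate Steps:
$d = 36$ ($d = \left(-9\right) \left(-4\right) = 36$)
$V{\left(s,a \right)} = - 6 a$
$\left(V{\left(d,1 + 3 \right)} - 15\right)^{2} = \left(- 6 \left(1 + 3\right) - 15\right)^{2} = \left(\left(-6\right) 4 - 15\right)^{2} = \left(-24 - 15\right)^{2} = \left(-39\right)^{2} = 1521$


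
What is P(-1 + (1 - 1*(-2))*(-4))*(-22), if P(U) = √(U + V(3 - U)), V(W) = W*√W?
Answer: -22*√51 ≈ -157.11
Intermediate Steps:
V(W) = W^(3/2)
P(U) = √(U + (3 - U)^(3/2))
P(-1 + (1 - 1*(-2))*(-4))*(-22) = √((-1 + (1 - 1*(-2))*(-4)) + (3 - (-1 + (1 - 1*(-2))*(-4)))^(3/2))*(-22) = √((-1 + (1 + 2)*(-4)) + (3 - (-1 + (1 + 2)*(-4)))^(3/2))*(-22) = √((-1 + 3*(-4)) + (3 - (-1 + 3*(-4)))^(3/2))*(-22) = √((-1 - 12) + (3 - (-1 - 12))^(3/2))*(-22) = √(-13 + (3 - 1*(-13))^(3/2))*(-22) = √(-13 + (3 + 13)^(3/2))*(-22) = √(-13 + 16^(3/2))*(-22) = √(-13 + 64)*(-22) = √51*(-22) = -22*√51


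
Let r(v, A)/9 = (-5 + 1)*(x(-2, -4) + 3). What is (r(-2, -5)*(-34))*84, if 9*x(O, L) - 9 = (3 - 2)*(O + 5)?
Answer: 445536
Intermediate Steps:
x(O, L) = 14/9 + O/9 (x(O, L) = 1 + ((3 - 2)*(O + 5))/9 = 1 + (1*(5 + O))/9 = 1 + (5 + O)/9 = 1 + (5/9 + O/9) = 14/9 + O/9)
r(v, A) = -156 (r(v, A) = 9*((-5 + 1)*((14/9 + (1/9)*(-2)) + 3)) = 9*(-4*((14/9 - 2/9) + 3)) = 9*(-4*(4/3 + 3)) = 9*(-4*13/3) = 9*(-52/3) = -156)
(r(-2, -5)*(-34))*84 = -156*(-34)*84 = 5304*84 = 445536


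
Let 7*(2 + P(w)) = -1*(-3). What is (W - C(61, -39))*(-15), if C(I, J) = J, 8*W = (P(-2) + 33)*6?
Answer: -6570/7 ≈ -938.57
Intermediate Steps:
P(w) = -11/7 (P(w) = -2 + (-1*(-3))/7 = -2 + (1/7)*3 = -2 + 3/7 = -11/7)
W = 165/7 (W = ((-11/7 + 33)*6)/8 = ((220/7)*6)/8 = (1/8)*(1320/7) = 165/7 ≈ 23.571)
(W - C(61, -39))*(-15) = (165/7 - 1*(-39))*(-15) = (165/7 + 39)*(-15) = (438/7)*(-15) = -6570/7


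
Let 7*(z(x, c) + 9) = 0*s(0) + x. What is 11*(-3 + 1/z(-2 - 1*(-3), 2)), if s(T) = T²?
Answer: -2123/62 ≈ -34.242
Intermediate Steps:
z(x, c) = -9 + x/7 (z(x, c) = -9 + (0*0² + x)/7 = -9 + (0*0 + x)/7 = -9 + (0 + x)/7 = -9 + x/7)
11*(-3 + 1/z(-2 - 1*(-3), 2)) = 11*(-3 + 1/(-9 + (-2 - 1*(-3))/7)) = 11*(-3 + 1/(-9 + (-2 + 3)/7)) = 11*(-3 + 1/(-9 + (⅐)*1)) = 11*(-3 + 1/(-9 + ⅐)) = 11*(-3 + 1/(-62/7)) = 11*(-3 - 7/62) = 11*(-193/62) = -2123/62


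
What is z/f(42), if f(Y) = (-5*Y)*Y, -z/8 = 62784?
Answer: 13952/245 ≈ 56.947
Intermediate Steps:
z = -502272 (z = -8*62784 = -502272)
f(Y) = -5*Y**2
z/f(42) = -502272/((-5*42**2)) = -502272/((-5*1764)) = -502272/(-8820) = -502272*(-1/8820) = 13952/245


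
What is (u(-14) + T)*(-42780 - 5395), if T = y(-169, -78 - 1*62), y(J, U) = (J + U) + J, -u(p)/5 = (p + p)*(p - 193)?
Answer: 1419139150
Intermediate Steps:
u(p) = -10*p*(-193 + p) (u(p) = -5*(p + p)*(p - 193) = -5*2*p*(-193 + p) = -10*p*(-193 + p))
y(J, U) = U + 2*J
T = -478 (T = (-78 - 1*62) + 2*(-169) = (-78 - 62) - 338 = -140 - 338 = -478)
(u(-14) + T)*(-42780 - 5395) = (10*(-14)*(193 - 1*(-14)) - 478)*(-42780 - 5395) = (10*(-14)*(193 + 14) - 478)*(-48175) = (10*(-14)*207 - 478)*(-48175) = (-28980 - 478)*(-48175) = -29458*(-48175) = 1419139150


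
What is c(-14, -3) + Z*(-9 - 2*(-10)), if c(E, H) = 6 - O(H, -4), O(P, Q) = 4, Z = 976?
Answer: 10738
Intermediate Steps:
c(E, H) = 2 (c(E, H) = 6 - 1*4 = 6 - 4 = 2)
c(-14, -3) + Z*(-9 - 2*(-10)) = 2 + 976*(-9 - 2*(-10)) = 2 + 976*(-9 + 20) = 2 + 976*11 = 2 + 10736 = 10738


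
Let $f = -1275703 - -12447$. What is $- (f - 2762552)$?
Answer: $4025808$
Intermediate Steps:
$f = -1263256$ ($f = -1275703 + 12447 = -1263256$)
$- (f - 2762552) = - (-1263256 - 2762552) = \left(-1\right) \left(-4025808\right) = 4025808$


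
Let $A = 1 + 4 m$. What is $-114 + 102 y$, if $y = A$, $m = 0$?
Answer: $-12$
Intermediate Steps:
$A = 1$ ($A = 1 + 4 \cdot 0 = 1 + 0 = 1$)
$y = 1$
$-114 + 102 y = -114 + 102 \cdot 1 = -114 + 102 = -12$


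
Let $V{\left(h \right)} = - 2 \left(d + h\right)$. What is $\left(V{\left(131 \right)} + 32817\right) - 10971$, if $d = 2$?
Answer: $21580$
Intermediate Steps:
$V{\left(h \right)} = -4 - 2 h$ ($V{\left(h \right)} = - 2 \left(2 + h\right) = -4 - 2 h$)
$\left(V{\left(131 \right)} + 32817\right) - 10971 = \left(\left(-4 - 262\right) + 32817\right) - 10971 = \left(-266 + 32817\right) - 10971 = 32551 - 10971 = 21580$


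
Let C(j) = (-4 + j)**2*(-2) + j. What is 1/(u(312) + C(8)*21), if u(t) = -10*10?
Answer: -1/604 ≈ -0.0016556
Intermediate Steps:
C(j) = j - 2*(-4 + j)**2 (C(j) = -2*(-4 + j)**2 + j = j - 2*(-4 + j)**2)
u(t) = -100
1/(u(312) + C(8)*21) = 1/(-100 + (8 - 2*(-4 + 8)**2)*21) = 1/(-100 + (8 - 2*4**2)*21) = 1/(-100 + (8 - 2*16)*21) = 1/(-100 + (8 - 32)*21) = 1/(-100 - 24*21) = 1/(-100 - 504) = 1/(-604) = -1/604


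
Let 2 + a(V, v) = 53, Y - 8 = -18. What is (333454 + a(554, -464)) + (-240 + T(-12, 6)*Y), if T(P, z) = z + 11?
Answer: 333095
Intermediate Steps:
Y = -10 (Y = 8 - 18 = -10)
a(V, v) = 51 (a(V, v) = -2 + 53 = 51)
T(P, z) = 11 + z
(333454 + a(554, -464)) + (-240 + T(-12, 6)*Y) = (333454 + 51) + (-240 + (11 + 6)*(-10)) = 333505 + (-240 + 17*(-10)) = 333505 + (-240 - 170) = 333505 - 410 = 333095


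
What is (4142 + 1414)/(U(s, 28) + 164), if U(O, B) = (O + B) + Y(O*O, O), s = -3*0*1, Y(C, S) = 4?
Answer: 1389/49 ≈ 28.347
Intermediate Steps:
s = 0 (s = 0*1 = 0)
U(O, B) = 4 + B + O (U(O, B) = (O + B) + 4 = (B + O) + 4 = 4 + B + O)
(4142 + 1414)/(U(s, 28) + 164) = (4142 + 1414)/((4 + 28 + 0) + 164) = 5556/(32 + 164) = 5556/196 = 5556*(1/196) = 1389/49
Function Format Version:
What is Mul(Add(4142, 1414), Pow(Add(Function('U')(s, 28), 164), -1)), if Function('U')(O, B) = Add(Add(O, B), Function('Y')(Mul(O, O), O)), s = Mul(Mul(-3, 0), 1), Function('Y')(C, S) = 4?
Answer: Rational(1389, 49) ≈ 28.347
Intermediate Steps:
s = 0 (s = Mul(0, 1) = 0)
Function('U')(O, B) = Add(4, B, O) (Function('U')(O, B) = Add(Add(O, B), 4) = Add(Add(B, O), 4) = Add(4, B, O))
Mul(Add(4142, 1414), Pow(Add(Function('U')(s, 28), 164), -1)) = Mul(Add(4142, 1414), Pow(Add(Add(4, 28, 0), 164), -1)) = Mul(5556, Pow(Add(32, 164), -1)) = Mul(5556, Pow(196, -1)) = Mul(5556, Rational(1, 196)) = Rational(1389, 49)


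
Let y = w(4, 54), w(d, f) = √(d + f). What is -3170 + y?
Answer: -3170 + √58 ≈ -3162.4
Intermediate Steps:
y = √58 (y = √(4 + 54) = √58 ≈ 7.6158)
-3170 + y = -3170 + √58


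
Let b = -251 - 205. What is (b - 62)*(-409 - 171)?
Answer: 300440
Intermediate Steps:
b = -456
(b - 62)*(-409 - 171) = (-456 - 62)*(-409 - 171) = -518*(-580) = 300440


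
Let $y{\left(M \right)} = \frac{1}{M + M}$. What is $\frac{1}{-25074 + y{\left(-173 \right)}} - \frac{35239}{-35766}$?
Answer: $\frac{305707269559}{310291688430} \approx 0.98523$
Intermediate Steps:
$y{\left(M \right)} = \frac{1}{2 M}$
$\frac{1}{-25074 + y{\left(-173 \right)}} - \frac{35239}{-35766} = \frac{1}{-25074 + \frac{1}{2 \left(-173\right)}} - \frac{35239}{-35766} = \frac{1}{-25074 + \frac{1}{2} \left(- \frac{1}{173}\right)} - - \frac{35239}{35766} = \frac{1}{-25074 - \frac{1}{346}} + \frac{35239}{35766} = \frac{1}{- \frac{8675605}{346}} + \frac{35239}{35766} = - \frac{346}{8675605} + \frac{35239}{35766} = \frac{305707269559}{310291688430}$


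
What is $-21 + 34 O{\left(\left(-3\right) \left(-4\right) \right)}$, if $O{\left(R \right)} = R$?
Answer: $387$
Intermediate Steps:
$-21 + 34 O{\left(\left(-3\right) \left(-4\right) \right)} = -21 + 34 \left(\left(-3\right) \left(-4\right)\right) = -21 + 34 \cdot 12 = -21 + 408 = 387$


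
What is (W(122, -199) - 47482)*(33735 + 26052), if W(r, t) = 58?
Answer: -2835338688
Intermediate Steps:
(W(122, -199) - 47482)*(33735 + 26052) = (58 - 47482)*(33735 + 26052) = -47424*59787 = -2835338688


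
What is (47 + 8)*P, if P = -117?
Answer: -6435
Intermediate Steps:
(47 + 8)*P = (47 + 8)*(-117) = 55*(-117) = -6435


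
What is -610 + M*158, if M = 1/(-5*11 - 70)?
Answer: -76408/125 ≈ -611.26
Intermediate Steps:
M = -1/125 (M = 1/(-55 - 70) = 1/(-125) = -1/125 ≈ -0.0080000)
-610 + M*158 = -610 - 1/125*158 = -610 - 158/125 = -76408/125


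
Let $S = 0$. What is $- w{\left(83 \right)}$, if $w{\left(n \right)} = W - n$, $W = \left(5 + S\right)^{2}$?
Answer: $58$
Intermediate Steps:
$W = 25$ ($W = \left(5 + 0\right)^{2} = 5^{2} = 25$)
$w{\left(n \right)} = 25 - n$
$- w{\left(83 \right)} = - (25 - 83) = \left(-1\right) \left(-58\right) = 58$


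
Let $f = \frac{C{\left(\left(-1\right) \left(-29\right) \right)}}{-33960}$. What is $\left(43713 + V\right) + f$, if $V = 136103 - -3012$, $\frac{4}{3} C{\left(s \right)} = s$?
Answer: $\frac{8278451811}{45280} \approx 1.8283 \cdot 10^{5}$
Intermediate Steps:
$C{\left(s \right)} = \frac{3 s}{4}$
$V = 139115$ ($V = 136103 + 3012 = 139115$)
$f = - \frac{29}{45280}$ ($f = \frac{\frac{3}{4} \left(\left(-1\right) \left(-29\right)\right)}{-33960} = \frac{3}{4} \cdot 29 \left(- \frac{1}{33960}\right) = \frac{87}{4} \left(- \frac{1}{33960}\right) = - \frac{29}{45280} \approx -0.00064046$)
$\left(43713 + V\right) + f = \left(43713 + 139115\right) - \frac{29}{45280} = 182828 - \frac{29}{45280} = \frac{8278451811}{45280}$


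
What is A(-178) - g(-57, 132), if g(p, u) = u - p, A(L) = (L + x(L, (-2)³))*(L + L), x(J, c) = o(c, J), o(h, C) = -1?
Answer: 63535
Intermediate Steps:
x(J, c) = -1
A(L) = 2*L*(-1 + L) (A(L) = (L - 1)*(L + L) = (-1 + L)*(2*L) = 2*L*(-1 + L))
A(-178) - g(-57, 132) = 2*(-178)*(-1 - 178) - (132 - 1*(-57)) = 2*(-178)*(-179) - (132 + 57) = 63724 - 1*189 = 63724 - 189 = 63535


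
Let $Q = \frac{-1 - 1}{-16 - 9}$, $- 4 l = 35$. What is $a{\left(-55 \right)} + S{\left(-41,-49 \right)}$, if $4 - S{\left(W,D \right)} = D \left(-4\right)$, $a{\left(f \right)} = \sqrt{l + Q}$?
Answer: $-192 + \frac{17 i \sqrt{3}}{10} \approx -192.0 + 2.9445 i$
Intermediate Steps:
$l = - \frac{35}{4}$ ($l = \left(- \frac{1}{4}\right) 35 = - \frac{35}{4} \approx -8.75$)
$Q = \frac{2}{25}$ ($Q = - \frac{2}{-25} = \left(-2\right) \left(- \frac{1}{25}\right) = \frac{2}{25} \approx 0.08$)
$a{\left(f \right)} = \frac{17 i \sqrt{3}}{10}$ ($a{\left(f \right)} = \sqrt{- \frac{35}{4} + \frac{2}{25}} = \sqrt{- \frac{867}{100}} = \frac{17 i \sqrt{3}}{10}$)
$S{\left(W,D \right)} = 4 + 4 D$ ($S{\left(W,D \right)} = 4 - D \left(-4\right) = 4 - - 4 D = 4 + 4 D$)
$a{\left(-55 \right)} + S{\left(-41,-49 \right)} = \frac{17 i \sqrt{3}}{10} + \left(4 + 4 \left(-49\right)\right) = \frac{17 i \sqrt{3}}{10} + \left(4 - 196\right) = \frac{17 i \sqrt{3}}{10} - 192 = -192 + \frac{17 i \sqrt{3}}{10}$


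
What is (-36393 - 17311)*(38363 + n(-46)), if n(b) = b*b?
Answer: -2173884216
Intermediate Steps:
n(b) = b²
(-36393 - 17311)*(38363 + n(-46)) = (-36393 - 17311)*(38363 + (-46)²) = -53704*(38363 + 2116) = -53704*40479 = -2173884216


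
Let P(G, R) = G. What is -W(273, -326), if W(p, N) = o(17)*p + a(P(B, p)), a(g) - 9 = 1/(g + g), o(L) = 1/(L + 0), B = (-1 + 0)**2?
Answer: -869/34 ≈ -25.559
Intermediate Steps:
B = 1 (B = (-1)**2 = 1)
o(L) = 1/L
a(g) = 9 + 1/(2*g) (a(g) = 9 + 1/(g + g) = 9 + 1/(2*g))
W(p, N) = 19/2 + p/17 (W(p, N) = p/17 + (9 + (1/2)/1) = p/17 + (9 + (1/2)*1) = p/17 + (9 + 1/2) = p/17 + 19/2 = 19/2 + p/17)
-W(273, -326) = -(19/2 + (1/17)*273) = -(19/2 + 273/17) = -1*869/34 = -869/34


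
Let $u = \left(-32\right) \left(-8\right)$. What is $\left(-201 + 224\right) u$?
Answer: $5888$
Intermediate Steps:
$u = 256$
$\left(-201 + 224\right) u = \left(-201 + 224\right) 256 = 23 \cdot 256 = 5888$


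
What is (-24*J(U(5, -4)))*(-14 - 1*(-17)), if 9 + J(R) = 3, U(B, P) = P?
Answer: 432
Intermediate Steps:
J(R) = -6 (J(R) = -9 + 3 = -6)
(-24*J(U(5, -4)))*(-14 - 1*(-17)) = (-24*(-6))*(-14 - 1*(-17)) = 144*(-14 + 17) = 144*3 = 432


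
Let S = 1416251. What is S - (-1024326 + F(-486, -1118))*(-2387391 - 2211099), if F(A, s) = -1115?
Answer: -4715478767839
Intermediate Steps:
S - (-1024326 + F(-486, -1118))*(-2387391 - 2211099) = 1416251 - (-1024326 - 1115)*(-2387391 - 2211099) = 1416251 - (-1025441)*(-4598490) = 1416251 - 1*4715480184090 = 1416251 - 4715480184090 = -4715478767839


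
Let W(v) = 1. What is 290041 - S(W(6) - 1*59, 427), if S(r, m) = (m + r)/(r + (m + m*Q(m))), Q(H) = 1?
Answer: 230872267/796 ≈ 2.9004e+5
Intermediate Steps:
S(r, m) = (m + r)/(r + 2*m) (S(r, m) = (m + r)/(r + (m + m*1)) = (m + r)/(r + (m + m)) = (m + r)/(r + 2*m))
290041 - S(W(6) - 1*59, 427) = 290041 - (427 + (1 - 1*59))/((1 - 1*59) + 2*427) = 290041 - (427 + (1 - 59))/((1 - 59) + 854) = 290041 - (427 - 58)/(-58 + 854) = 290041 - 369/796 = 230872267/796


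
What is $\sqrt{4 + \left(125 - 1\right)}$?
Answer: $8 \sqrt{2} \approx 11.314$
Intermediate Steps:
$\sqrt{4 + \left(125 - 1\right)} = \sqrt{4 + 124} = \sqrt{128} = 8 \sqrt{2}$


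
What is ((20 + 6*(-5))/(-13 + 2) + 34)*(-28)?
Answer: -10752/11 ≈ -977.45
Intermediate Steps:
((20 + 6*(-5))/(-13 + 2) + 34)*(-28) = ((20 - 30)/(-11) + 34)*(-28) = (-10*(-1/11) + 34)*(-28) = (10/11 + 34)*(-28) = (384/11)*(-28) = -10752/11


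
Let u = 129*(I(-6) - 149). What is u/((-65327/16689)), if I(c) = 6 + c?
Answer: 320779269/65327 ≈ 4910.4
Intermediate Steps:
u = -19221 (u = 129*((6 - 6) - 149) = 129*(0 - 149) = 129*(-149) = -19221)
u/((-65327/16689)) = -19221/((-65327/16689)) = -19221/((-65327*1/16689)) = -19221/(-65327/16689) = -19221*(-16689/65327) = 320779269/65327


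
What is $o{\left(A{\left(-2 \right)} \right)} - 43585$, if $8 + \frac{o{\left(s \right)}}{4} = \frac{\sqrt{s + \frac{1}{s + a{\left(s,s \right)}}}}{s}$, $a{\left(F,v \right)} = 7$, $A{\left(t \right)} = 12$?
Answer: $-43617 + \frac{\sqrt{4351}}{57} \approx -43616.0$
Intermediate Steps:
$o{\left(s \right)} = -32 + \frac{4 \sqrt{s + \frac{1}{7 + s}}}{s}$ ($o{\left(s \right)} = -32 + 4 \frac{\sqrt{s + \frac{1}{s + 7}}}{s} = -32 + 4 \frac{\sqrt{s + \frac{1}{7 + s}}}{s} = -32 + \frac{4 \sqrt{s + \frac{1}{7 + s}}}{s}$)
$o{\left(A{\left(-2 \right)} \right)} - 43585 = \frac{4 \left(\sqrt{\frac{1 + 12 \left(7 + 12\right)}{7 + 12}} - 96\right)}{12} - 43585 = 4 \cdot \frac{1}{12} \left(\sqrt{\frac{1 + 12 \cdot 19}{19}} - 96\right) - 43585 = 4 \cdot \frac{1}{12} \left(\sqrt{\frac{1 + 228}{19}} - 96\right) - 43585 = 4 \cdot \frac{1}{12} \left(\sqrt{\frac{1}{19} \cdot 229} - 96\right) - 43585 = 4 \cdot \frac{1}{12} \left(\sqrt{\frac{229}{19}} - 96\right) - 43585 = 4 \cdot \frac{1}{12} \left(\frac{\sqrt{4351}}{19} - 96\right) - 43585 = 4 \cdot \frac{1}{12} \left(-96 + \frac{\sqrt{4351}}{19}\right) - 43585 = \left(-32 + \frac{\sqrt{4351}}{57}\right) - 43585 = -43617 + \frac{\sqrt{4351}}{57}$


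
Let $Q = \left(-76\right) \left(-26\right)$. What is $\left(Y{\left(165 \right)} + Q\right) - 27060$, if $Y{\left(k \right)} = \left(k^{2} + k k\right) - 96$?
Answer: $29270$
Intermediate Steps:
$Q = 1976$
$Y{\left(k \right)} = -96 + 2 k^{2}$ ($Y{\left(k \right)} = \left(k^{2} + k^{2}\right) - 96 = 2 k^{2} - 96 = -96 + 2 k^{2}$)
$\left(Y{\left(165 \right)} + Q\right) - 27060 = \left(\left(-96 + 2 \cdot 165^{2}\right) + 1976\right) - 27060 = \left(\left(-96 + 2 \cdot 27225\right) + 1976\right) - 27060 = \left(\left(-96 + 54450\right) + 1976\right) - 27060 = \left(54354 + 1976\right) - 27060 = 56330 - 27060 = 29270$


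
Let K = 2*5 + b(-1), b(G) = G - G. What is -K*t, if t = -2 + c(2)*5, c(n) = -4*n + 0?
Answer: 420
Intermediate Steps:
b(G) = 0
c(n) = -4*n
t = -42 (t = -2 - 4*2*5 = -2 - 8*5 = -2 - 40 = -42)
K = 10 (K = 2*5 + 0 = 10 + 0 = 10)
-K*t = -10*(-42) = -1*(-420) = 420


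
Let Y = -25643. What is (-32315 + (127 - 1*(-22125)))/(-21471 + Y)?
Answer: 10063/47114 ≈ 0.21359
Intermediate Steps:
(-32315 + (127 - 1*(-22125)))/(-21471 + Y) = (-32315 + (127 - 1*(-22125)))/(-21471 - 25643) = (-32315 + (127 + 22125))/(-47114) = (-32315 + 22252)*(-1/47114) = -10063*(-1/47114) = 10063/47114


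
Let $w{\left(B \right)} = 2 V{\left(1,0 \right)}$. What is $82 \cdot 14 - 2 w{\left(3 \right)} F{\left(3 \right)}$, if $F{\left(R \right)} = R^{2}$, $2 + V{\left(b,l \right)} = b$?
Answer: $41328$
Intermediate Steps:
$V{\left(b,l \right)} = -2 + b$
$w{\left(B \right)} = -2$ ($w{\left(B \right)} = 2 \left(-2 + 1\right) = 2 \left(-1\right) = -2$)
$82 \cdot 14 - 2 w{\left(3 \right)} F{\left(3 \right)} = 82 \cdot 14 \left(-2\right) \left(-2\right) 3^{2} = 1148 \cdot 4 \cdot 9 = 1148 \cdot 36 = 41328$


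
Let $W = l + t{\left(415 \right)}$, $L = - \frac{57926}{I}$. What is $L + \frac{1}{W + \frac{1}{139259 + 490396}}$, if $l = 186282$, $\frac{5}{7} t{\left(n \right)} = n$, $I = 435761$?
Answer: $- \frac{6815253729887861}{51271300353854426} \approx -0.13293$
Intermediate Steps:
$t{\left(n \right)} = \frac{7 n}{5}$
$L = - \frac{57926}{435761} \approx -0.13293$
$W = 186863$ ($W = 186282 + \frac{7}{5} \cdot 415 = 186282 + 581 = 186863$)
$L + \frac{1}{W + \frac{1}{139259 + 490396}} = - \frac{57926}{435761} + \frac{1}{186863 + \frac{1}{139259 + 490396}} = - \frac{57926}{435761} + \frac{1}{186863 + \frac{1}{629655}} = - \frac{57926}{435761} + \frac{1}{\frac{117659222266}{629655}} = - \frac{57926}{435761} + \frac{629655}{117659222266} = - \frac{6815253729887861}{51271300353854426}$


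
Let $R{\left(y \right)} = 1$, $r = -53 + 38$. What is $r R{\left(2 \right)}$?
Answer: $-15$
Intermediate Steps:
$r = -15$
$r R{\left(2 \right)} = \left(-15\right) 1 = -15$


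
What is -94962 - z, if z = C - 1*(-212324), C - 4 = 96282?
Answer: -403572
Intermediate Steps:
C = 96286 (C = 4 + 96282 = 96286)
z = 308610 (z = 96286 - 1*(-212324) = 96286 + 212324 = 308610)
-94962 - z = -94962 - 1*308610 = -94962 - 308610 = -403572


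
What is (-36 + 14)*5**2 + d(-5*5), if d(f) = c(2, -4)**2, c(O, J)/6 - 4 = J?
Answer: -550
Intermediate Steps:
c(O, J) = 24 + 6*J
d(f) = 0 (d(f) = (24 + 6*(-4))**2 = (24 - 24)**2 = 0**2 = 0)
(-36 + 14)*5**2 + d(-5*5) = (-36 + 14)*5**2 + 0 = -22*25 + 0 = -550 + 0 = -550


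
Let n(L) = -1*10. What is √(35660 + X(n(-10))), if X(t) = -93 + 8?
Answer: 5*√1423 ≈ 188.61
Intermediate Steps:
n(L) = -10
X(t) = -85
√(35660 + X(n(-10))) = √(35660 - 85) = √35575 = 5*√1423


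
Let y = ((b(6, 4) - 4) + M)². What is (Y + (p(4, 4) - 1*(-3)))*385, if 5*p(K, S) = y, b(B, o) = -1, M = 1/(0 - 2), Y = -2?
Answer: 10857/4 ≈ 2714.3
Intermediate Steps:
M = -½ (M = 1/(-2) = -½ ≈ -0.50000)
y = 121/4 (y = ((-1 - 4) - ½)² = (-5 - ½)² = (-11/2)² = 121/4 ≈ 30.250)
p(K, S) = 121/20 (p(K, S) = (⅕)*(121/4) = 121/20)
(Y + (p(4, 4) - 1*(-3)))*385 = (-2 + (121/20 - 1*(-3)))*385 = (-2 + (121/20 + 3))*385 = (-2 + 181/20)*385 = (141/20)*385 = 10857/4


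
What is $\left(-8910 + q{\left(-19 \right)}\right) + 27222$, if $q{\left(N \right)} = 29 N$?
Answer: $17761$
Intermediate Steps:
$\left(-8910 + q{\left(-19 \right)}\right) + 27222 = \left(-8910 + 29 \left(-19\right)\right) + 27222 = \left(-8910 - 551\right) + 27222 = -9461 + 27222 = 17761$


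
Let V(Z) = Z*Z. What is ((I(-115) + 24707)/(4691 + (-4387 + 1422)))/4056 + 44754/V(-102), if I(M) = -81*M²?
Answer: 1400089747/337198264 ≈ 4.1521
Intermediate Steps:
V(Z) = Z²
((I(-115) + 24707)/(4691 + (-4387 + 1422)))/4056 + 44754/V(-102) = ((-81*(-115)² + 24707)/(4691 + (-4387 + 1422)))/4056 + 44754/((-102)²) = ((-81*13225 + 24707)/(4691 - 2965))*(1/4056) + 44754/10404 = ((-1071225 + 24707)/1726)*(1/4056) + 44754*(1/10404) = -1046518*1/1726*(1/4056) + 7459/1734 = -523259/863*1/4056 + 7459/1734 = -523259/3500328 + 7459/1734 = 1400089747/337198264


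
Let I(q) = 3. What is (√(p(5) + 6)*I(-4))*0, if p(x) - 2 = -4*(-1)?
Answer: 0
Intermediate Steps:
p(x) = 6 (p(x) = 2 - 4*(-1) = 2 + 4 = 6)
(√(p(5) + 6)*I(-4))*0 = (√(6 + 6)*3)*0 = (√12*3)*0 = ((2*√3)*3)*0 = (6*√3)*0 = 0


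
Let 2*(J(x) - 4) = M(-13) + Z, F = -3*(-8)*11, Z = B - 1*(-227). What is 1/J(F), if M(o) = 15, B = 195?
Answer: 2/445 ≈ 0.0044944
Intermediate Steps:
Z = 422 (Z = 195 - 1*(-227) = 195 + 227 = 422)
F = 264 (F = 24*11 = 264)
J(x) = 445/2 (J(x) = 4 + (15 + 422)/2 = 4 + (1/2)*437 = 4 + 437/2 = 445/2)
1/J(F) = 1/(445/2) = 2/445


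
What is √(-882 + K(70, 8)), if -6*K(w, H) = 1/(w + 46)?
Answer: I*√106813902/348 ≈ 29.699*I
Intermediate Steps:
K(w, H) = -1/(6*(46 + w)) (K(w, H) = -1/(6*(w + 46)) = -1/(6*(46 + w)))
√(-882 + K(70, 8)) = √(-882 - 1/(276 + 6*70)) = √(-882 - 1/(276 + 420)) = √(-882 - 1/696) = √(-613873/696) = I*√106813902/348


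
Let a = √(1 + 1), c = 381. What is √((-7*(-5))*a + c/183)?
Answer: √(7747 + 130235*√2)/61 ≈ 7.1819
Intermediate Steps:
a = √2 ≈ 1.4142
√((-7*(-5))*a + c/183) = √((-7*(-5))*√2 + 381/183) = √(35*√2 + 381*(1/183)) = √(35*√2 + 127/61) = √(127/61 + 35*√2)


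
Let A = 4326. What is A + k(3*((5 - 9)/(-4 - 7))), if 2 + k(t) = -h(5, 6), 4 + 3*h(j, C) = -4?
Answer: 12980/3 ≈ 4326.7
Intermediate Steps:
h(j, C) = -8/3 (h(j, C) = -4/3 + (⅓)*(-4) = -4/3 - 4/3 = -8/3)
k(t) = ⅔ (k(t) = -2 - 1*(-8/3) = -2 + 8/3 = ⅔)
A + k(3*((5 - 9)/(-4 - 7))) = 4326 + ⅔ = 12980/3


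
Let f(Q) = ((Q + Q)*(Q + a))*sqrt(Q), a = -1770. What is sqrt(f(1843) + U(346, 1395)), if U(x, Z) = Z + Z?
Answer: sqrt(2790 + 269078*sqrt(1843)) ≈ 3399.2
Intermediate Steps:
U(x, Z) = 2*Z
f(Q) = 2*Q**(3/2)*(-1770 + Q) (f(Q) = ((Q + Q)*(Q - 1770))*sqrt(Q) = ((2*Q)*(-1770 + Q))*sqrt(Q) = (2*Q*(-1770 + Q))*sqrt(Q) = 2*Q**(3/2)*(-1770 + Q))
sqrt(f(1843) + U(346, 1395)) = sqrt(2*1843**(3/2)*(-1770 + 1843) + 2*1395) = sqrt(2*(1843*sqrt(1843))*73 + 2790) = sqrt(269078*sqrt(1843) + 2790) = sqrt(2790 + 269078*sqrt(1843))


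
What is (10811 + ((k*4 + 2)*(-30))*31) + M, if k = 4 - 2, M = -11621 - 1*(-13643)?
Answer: 3533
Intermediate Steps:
M = 2022 (M = -11621 + 13643 = 2022)
k = 2
(10811 + ((k*4 + 2)*(-30))*31) + M = (10811 + ((2*4 + 2)*(-30))*31) + 2022 = (10811 + ((8 + 2)*(-30))*31) + 2022 = (10811 + (10*(-30))*31) + 2022 = (10811 - 300*31) + 2022 = (10811 - 9300) + 2022 = 1511 + 2022 = 3533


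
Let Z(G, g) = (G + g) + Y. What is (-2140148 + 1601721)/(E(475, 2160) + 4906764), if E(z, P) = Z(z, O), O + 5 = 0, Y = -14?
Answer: -538427/4907220 ≈ -0.10972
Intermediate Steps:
O = -5 (O = -5 + 0 = -5)
Z(G, g) = -14 + G + g (Z(G, g) = (G + g) - 14 = -14 + G + g)
E(z, P) = -19 + z (E(z, P) = -14 + z - 5 = -19 + z)
(-2140148 + 1601721)/(E(475, 2160) + 4906764) = (-2140148 + 1601721)/((-19 + 475) + 4906764) = -538427/(456 + 4906764) = -538427/4907220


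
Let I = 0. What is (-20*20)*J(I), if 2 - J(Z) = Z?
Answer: -800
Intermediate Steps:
J(Z) = 2 - Z
(-20*20)*J(I) = (-20*20)*(2 - 1*0) = -400*(2 + 0) = -400*2 = -800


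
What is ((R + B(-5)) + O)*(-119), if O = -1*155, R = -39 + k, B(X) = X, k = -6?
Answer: 24395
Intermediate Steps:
R = -45 (R = -39 - 6 = -45)
O = -155
((R + B(-5)) + O)*(-119) = ((-45 - 5) - 155)*(-119) = (-50 - 155)*(-119) = -205*(-119) = 24395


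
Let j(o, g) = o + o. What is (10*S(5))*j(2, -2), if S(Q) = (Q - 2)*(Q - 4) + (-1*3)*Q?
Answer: -480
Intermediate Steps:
j(o, g) = 2*o
S(Q) = -3*Q + (-4 + Q)*(-2 + Q) (S(Q) = (-2 + Q)*(-4 + Q) - 3*Q = (-4 + Q)*(-2 + Q) - 3*Q = -3*Q + (-4 + Q)*(-2 + Q))
(10*S(5))*j(2, -2) = (10*(8 + 5² - 9*5))*(2*2) = (10*(8 + 25 - 45))*4 = (10*(-12))*4 = -120*4 = -480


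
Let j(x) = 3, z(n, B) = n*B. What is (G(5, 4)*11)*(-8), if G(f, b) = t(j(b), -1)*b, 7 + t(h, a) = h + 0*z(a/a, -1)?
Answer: 1408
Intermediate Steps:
z(n, B) = B*n
t(h, a) = -7 + h (t(h, a) = -7 + (h + 0*(-a/a)) = -7 + (h + 0*(-1*1)) = -7 + (h + 0*(-1)) = -7 + (h + 0) = -7 + h)
G(f, b) = -4*b (G(f, b) = (-7 + 3)*b = -4*b)
(G(5, 4)*11)*(-8) = (-4*4*11)*(-8) = -16*11*(-8) = -176*(-8) = 1408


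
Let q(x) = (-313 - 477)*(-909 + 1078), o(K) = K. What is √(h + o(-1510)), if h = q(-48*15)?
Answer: 2*I*√33755 ≈ 367.45*I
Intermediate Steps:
q(x) = -133510 (q(x) = -790*169 = -133510)
h = -133510
√(h + o(-1510)) = √(-133510 - 1510) = √(-135020) = 2*I*√33755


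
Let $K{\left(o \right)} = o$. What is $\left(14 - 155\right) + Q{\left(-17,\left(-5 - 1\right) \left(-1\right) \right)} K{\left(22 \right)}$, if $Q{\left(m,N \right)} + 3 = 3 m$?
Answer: $-1329$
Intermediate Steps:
$Q{\left(m,N \right)} = -3 + 3 m$
$\left(14 - 155\right) + Q{\left(-17,\left(-5 - 1\right) \left(-1\right) \right)} K{\left(22 \right)} = \left(14 - 155\right) + \left(-3 + 3 \left(-17\right)\right) 22 = \left(14 - 155\right) + \left(-3 - 51\right) 22 = -141 - 1188 = -1329$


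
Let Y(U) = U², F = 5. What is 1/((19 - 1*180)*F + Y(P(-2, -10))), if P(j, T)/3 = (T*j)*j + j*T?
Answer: 1/2795 ≈ 0.00035778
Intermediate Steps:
P(j, T) = 3*T*j + 3*T*j² (P(j, T) = 3*((T*j)*j + j*T) = 3*(T*j² + T*j) = 3*(T*j + T*j²) = 3*T*j + 3*T*j²)
1/((19 - 1*180)*F + Y(P(-2, -10))) = 1/((19 - 1*180)*5 + (3*(-10)*(-2)*(1 - 2))²) = 1/((19 - 180)*5 + (3*(-10)*(-2)*(-1))²) = 1/(-161*5 + (-60)²) = 1/(-805 + 3600) = 1/2795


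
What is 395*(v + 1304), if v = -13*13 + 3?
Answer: 449510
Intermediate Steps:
v = -166 (v = -169 + 3 = -166)
395*(v + 1304) = 395*(-166 + 1304) = 395*1138 = 449510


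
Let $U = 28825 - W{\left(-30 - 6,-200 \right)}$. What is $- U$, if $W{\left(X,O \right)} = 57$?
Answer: $-28768$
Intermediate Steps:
$U = 28768$ ($U = 28825 - 57 = 28768$)
$- U = \left(-1\right) 28768 = -28768$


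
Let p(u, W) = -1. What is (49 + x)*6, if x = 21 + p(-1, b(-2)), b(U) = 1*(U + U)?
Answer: 414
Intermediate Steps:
b(U) = 2*U (b(U) = 1*(2*U) = 2*U)
x = 20 (x = 21 - 1 = 20)
(49 + x)*6 = (49 + 20)*6 = 69*6 = 414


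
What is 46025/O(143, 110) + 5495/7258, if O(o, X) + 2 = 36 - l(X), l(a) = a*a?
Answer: -66936695/21893757 ≈ -3.0573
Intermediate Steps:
l(a) = a²
O(o, X) = 34 - X² (O(o, X) = -2 + (36 - X²) = 34 - X²)
46025/O(143, 110) + 5495/7258 = 46025/(34 - 1*110²) + 5495/7258 = 46025/(34 - 1*12100) + 5495*(1/7258) = 46025/(34 - 12100) + 5495/7258 = 46025/(-12066) + 5495/7258 = 46025*(-1/12066) + 5495/7258 = -46025/12066 + 5495/7258 = -66936695/21893757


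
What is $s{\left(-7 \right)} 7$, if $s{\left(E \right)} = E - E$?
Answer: $0$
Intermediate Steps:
$s{\left(E \right)} = 0$
$s{\left(-7 \right)} 7 = 0 \cdot 7 = 0$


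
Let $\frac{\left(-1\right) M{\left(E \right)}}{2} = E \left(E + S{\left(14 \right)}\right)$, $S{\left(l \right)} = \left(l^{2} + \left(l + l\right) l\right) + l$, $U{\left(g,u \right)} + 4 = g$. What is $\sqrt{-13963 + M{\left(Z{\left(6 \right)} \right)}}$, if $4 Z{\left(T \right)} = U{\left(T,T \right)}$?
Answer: $\frac{i \sqrt{58262}}{2} \approx 120.69 i$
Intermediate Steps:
$U{\left(g,u \right)} = -4 + g$
$S{\left(l \right)} = l + 3 l^{2}$ ($S{\left(l \right)} = \left(l^{2} + 2 l l\right) + l = \left(l^{2} + 2 l^{2}\right) + l = 3 l^{2} + l = l + 3 l^{2}$)
$Z{\left(T \right)} = -1 + \frac{T}{4}$ ($Z{\left(T \right)} = \frac{-4 + T}{4} = -1 + \frac{T}{4}$)
$M{\left(E \right)} = - 2 E \left(602 + E\right)$ ($M{\left(E \right)} = - 2 E \left(E + 14 \left(1 + 3 \cdot 14\right)\right) = - 2 E \left(E + 14 \left(1 + 42\right)\right) = - 2 E \left(E + 14 \cdot 43\right) = - 2 E \left(E + 602\right) = - 2 E \left(602 + E\right)$)
$\sqrt{-13963 + M{\left(Z{\left(6 \right)} \right)}} = \sqrt{-13963 - 2 \left(-1 + \frac{1}{4} \cdot 6\right) \left(602 + \left(-1 + \frac{1}{4} \cdot 6\right)\right)} = \sqrt{-13963 - 2 \left(-1 + \frac{3}{2}\right) \left(602 + \left(-1 + \frac{3}{2}\right)\right)} = \sqrt{-13963 - 1 \left(602 + \frac{1}{2}\right)} = \sqrt{-13963 - 1 \cdot \frac{1205}{2}} = \sqrt{-13963 - \frac{1205}{2}} = \sqrt{- \frac{29131}{2}} = \frac{i \sqrt{58262}}{2}$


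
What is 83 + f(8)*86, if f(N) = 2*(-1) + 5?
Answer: 341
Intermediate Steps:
f(N) = 3 (f(N) = -2 + 5 = 3)
83 + f(8)*86 = 83 + 3*86 = 83 + 258 = 341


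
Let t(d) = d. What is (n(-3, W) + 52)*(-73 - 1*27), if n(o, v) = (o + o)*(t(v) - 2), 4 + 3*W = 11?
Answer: -5000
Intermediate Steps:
W = 7/3 (W = -4/3 + (⅓)*11 = -4/3 + 11/3 = 7/3 ≈ 2.3333)
n(o, v) = 2*o*(-2 + v) (n(o, v) = (o + o)*(v - 2) = (2*o)*(-2 + v) = 2*o*(-2 + v))
(n(-3, W) + 52)*(-73 - 1*27) = (2*(-3)*(-2 + 7/3) + 52)*(-73 - 1*27) = (2*(-3)*(⅓) + 52)*(-73 - 27) = (-2 + 52)*(-100) = 50*(-100) = -5000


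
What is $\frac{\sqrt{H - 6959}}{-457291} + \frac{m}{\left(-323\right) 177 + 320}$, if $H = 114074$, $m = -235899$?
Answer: $\frac{235899}{56851} - \frac{\sqrt{107115}}{457291} \approx 4.1487$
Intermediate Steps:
$\frac{\sqrt{H - 6959}}{-457291} + \frac{m}{\left(-323\right) 177 + 320} = \frac{\sqrt{114074 - 6959}}{-457291} - \frac{235899}{\left(-323\right) 177 + 320} = \sqrt{107115} \left(- \frac{1}{457291}\right) - \frac{235899}{-57171 + 320} = - \frac{\sqrt{107115}}{457291} - \frac{235899}{-56851} = - \frac{\sqrt{107115}}{457291} - - \frac{235899}{56851} = - \frac{\sqrt{107115}}{457291} + \frac{235899}{56851} = \frac{235899}{56851} - \frac{\sqrt{107115}}{457291}$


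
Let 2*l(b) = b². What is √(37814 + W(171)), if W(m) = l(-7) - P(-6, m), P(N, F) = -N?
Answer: √151330/2 ≈ 194.51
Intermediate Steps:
l(b) = b²/2
W(m) = 37/2 (W(m) = (½)*(-7)² - (-1)*(-6) = (½)*49 - 1*6 = 49/2 - 6 = 37/2)
√(37814 + W(171)) = √(37814 + 37/2) = √(75665/2) = √151330/2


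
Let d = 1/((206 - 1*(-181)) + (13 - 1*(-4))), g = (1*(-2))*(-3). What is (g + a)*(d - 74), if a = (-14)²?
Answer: -29895/2 ≈ -14948.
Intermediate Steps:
g = 6 (g = -2*(-3) = 6)
a = 196
d = 1/404 (d = 1/((206 + 181) + (13 + 4)) = 1/(387 + 17) = 1/404 ≈ 0.0024752)
(g + a)*(d - 74) = (6 + 196)*(1/404 - 74) = 202*(-29895/404) = -29895/2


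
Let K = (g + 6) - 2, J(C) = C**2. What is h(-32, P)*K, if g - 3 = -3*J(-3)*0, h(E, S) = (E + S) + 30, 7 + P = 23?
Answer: 98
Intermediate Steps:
P = 16 (P = -7 + 23 = 16)
h(E, S) = 30 + E + S
g = 3 (g = 3 - 3*(-3)**2*0 = 3 - 3*9*0 = 3 - 27*0 = 3 + 0 = 3)
K = 7 (K = (3 + 6) - 2 = 9 - 2 = 7)
h(-32, P)*K = (30 - 32 + 16)*7 = 14*7 = 98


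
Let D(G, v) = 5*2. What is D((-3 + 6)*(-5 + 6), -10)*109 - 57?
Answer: 1033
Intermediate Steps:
D(G, v) = 10
D((-3 + 6)*(-5 + 6), -10)*109 - 57 = 10*109 - 57 = 1090 - 57 = 1033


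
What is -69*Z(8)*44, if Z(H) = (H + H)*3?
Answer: -145728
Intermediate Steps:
Z(H) = 6*H (Z(H) = (2*H)*3 = 6*H)
-69*Z(8)*44 = -414*8*44 = -69*48*44 = -3312*44 = -145728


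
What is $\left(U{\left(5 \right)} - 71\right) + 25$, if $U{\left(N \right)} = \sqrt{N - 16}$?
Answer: $-46 + i \sqrt{11} \approx -46.0 + 3.3166 i$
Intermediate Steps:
$U{\left(N \right)} = \sqrt{-16 + N}$
$\left(U{\left(5 \right)} - 71\right) + 25 = \left(\sqrt{-16 + 5} - 71\right) + 25 = \left(\sqrt{-11} - 71\right) + 25 = \left(i \sqrt{11} - 71\right) + 25 = \left(-71 + i \sqrt{11}\right) + 25 = -46 + i \sqrt{11}$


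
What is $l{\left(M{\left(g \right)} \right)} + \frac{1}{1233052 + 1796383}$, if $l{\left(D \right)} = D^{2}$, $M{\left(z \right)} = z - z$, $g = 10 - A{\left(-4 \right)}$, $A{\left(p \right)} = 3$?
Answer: $\frac{1}{3029435} \approx 3.3009 \cdot 10^{-7}$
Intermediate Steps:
$g = 7$ ($g = 10 - 3 = 7$)
$M{\left(z \right)} = 0$
$l{\left(M{\left(g \right)} \right)} + \frac{1}{1233052 + 1796383} = 0^{2} + \frac{1}{1233052 + 1796383} = 0 + \frac{1}{3029435} = \frac{1}{3029435}$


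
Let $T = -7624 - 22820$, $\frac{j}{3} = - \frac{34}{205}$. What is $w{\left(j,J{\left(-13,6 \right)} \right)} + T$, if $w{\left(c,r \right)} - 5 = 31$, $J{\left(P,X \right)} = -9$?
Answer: $-30408$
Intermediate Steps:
$j = - \frac{102}{205}$ ($j = 3 \left(- \frac{34}{205}\right) = - \frac{102}{205} \approx -0.49756$)
$w{\left(c,r \right)} = 36$ ($w{\left(c,r \right)} = 5 + 31 = 36$)
$T = -30444$ ($T = -7624 - 22820 = -30444$)
$w{\left(j,J{\left(-13,6 \right)} \right)} + T = 36 - 30444 = -30408$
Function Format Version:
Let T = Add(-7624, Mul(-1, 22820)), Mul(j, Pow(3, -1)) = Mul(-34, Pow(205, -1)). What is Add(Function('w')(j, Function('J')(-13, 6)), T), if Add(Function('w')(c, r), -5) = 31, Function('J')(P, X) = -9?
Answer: -30408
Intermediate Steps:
j = Rational(-102, 205) (j = Mul(3, Mul(-34, Pow(205, -1))) = Mul(3, Mul(-34, Rational(1, 205))) = Mul(3, Rational(-34, 205)) = Rational(-102, 205) ≈ -0.49756)
Function('w')(c, r) = 36 (Function('w')(c, r) = Add(5, 31) = 36)
T = -30444 (T = Add(-7624, -22820) = -30444)
Add(Function('w')(j, Function('J')(-13, 6)), T) = Add(36, -30444) = -30408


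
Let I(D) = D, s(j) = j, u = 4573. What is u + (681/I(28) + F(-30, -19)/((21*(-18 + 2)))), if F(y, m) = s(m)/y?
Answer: 46340981/10080 ≈ 4597.3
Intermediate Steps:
F(y, m) = m/y
u + (681/I(28) + F(-30, -19)/((21*(-18 + 2)))) = 4573 + (681/28 + (-19/(-30))/((21*(-18 + 2)))) = 4573 + (681*(1/28) + (-19*(-1/30))/((21*(-16)))) = 4573 + (681/28 + (19/30)/(-336)) = 4573 + (681/28 + (19/30)*(-1/336)) = 4573 + (681/28 - 19/10080) = 4573 + 245141/10080 = 46340981/10080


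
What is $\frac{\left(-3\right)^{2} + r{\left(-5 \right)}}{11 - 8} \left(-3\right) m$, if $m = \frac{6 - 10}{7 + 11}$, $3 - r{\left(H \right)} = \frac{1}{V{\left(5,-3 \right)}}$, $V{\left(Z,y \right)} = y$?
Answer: $\frac{74}{27} \approx 2.7407$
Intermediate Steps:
$r{\left(H \right)} = \frac{10}{3}$ ($r{\left(H \right)} = 3 - \frac{1}{-3} = 3 - - \frac{1}{3} = 3 + \frac{1}{3} = \frac{10}{3}$)
$m = - \frac{2}{9}$ ($m = - \frac{4}{18} = \left(-4\right) \frac{1}{18} = - \frac{2}{9} \approx -0.22222$)
$\frac{\left(-3\right)^{2} + r{\left(-5 \right)}}{11 - 8} \left(-3\right) m = \frac{\left(-3\right)^{2} + \frac{10}{3}}{11 - 8} \left(-3\right) \left(- \frac{2}{9}\right) = \frac{9 + \frac{10}{3}}{3} \left(-3\right) \left(- \frac{2}{9}\right) = \frac{37}{3} \cdot \frac{1}{3} \left(-3\right) \left(- \frac{2}{9}\right) = \frac{37}{9} \left(-3\right) \left(- \frac{2}{9}\right) = \left(- \frac{37}{3}\right) \left(- \frac{2}{9}\right) = \frac{74}{27}$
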